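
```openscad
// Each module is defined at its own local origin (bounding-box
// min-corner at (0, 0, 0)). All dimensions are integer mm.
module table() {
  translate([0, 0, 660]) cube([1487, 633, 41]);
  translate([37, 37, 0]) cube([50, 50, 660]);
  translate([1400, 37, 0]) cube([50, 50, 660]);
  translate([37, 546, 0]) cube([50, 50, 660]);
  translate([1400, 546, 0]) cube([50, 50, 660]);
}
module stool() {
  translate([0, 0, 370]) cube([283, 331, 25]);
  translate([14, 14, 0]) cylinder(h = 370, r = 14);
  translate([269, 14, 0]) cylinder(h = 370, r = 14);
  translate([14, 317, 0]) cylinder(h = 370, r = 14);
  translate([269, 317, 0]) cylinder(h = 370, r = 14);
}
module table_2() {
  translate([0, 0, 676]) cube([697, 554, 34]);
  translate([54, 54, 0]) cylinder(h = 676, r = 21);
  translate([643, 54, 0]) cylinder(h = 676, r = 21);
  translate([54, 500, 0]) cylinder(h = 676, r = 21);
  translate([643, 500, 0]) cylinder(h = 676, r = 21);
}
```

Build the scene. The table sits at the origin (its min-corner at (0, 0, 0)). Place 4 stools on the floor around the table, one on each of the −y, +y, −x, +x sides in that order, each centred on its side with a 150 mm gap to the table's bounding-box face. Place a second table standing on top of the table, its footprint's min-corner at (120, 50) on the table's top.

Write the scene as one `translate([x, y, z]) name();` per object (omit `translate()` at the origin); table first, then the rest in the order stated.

table();
translate([602, -481, 0]) stool();
translate([602, 783, 0]) stool();
translate([-433, 151, 0]) stool();
translate([1637, 151, 0]) stool();
translate([120, 50, 701]) table_2();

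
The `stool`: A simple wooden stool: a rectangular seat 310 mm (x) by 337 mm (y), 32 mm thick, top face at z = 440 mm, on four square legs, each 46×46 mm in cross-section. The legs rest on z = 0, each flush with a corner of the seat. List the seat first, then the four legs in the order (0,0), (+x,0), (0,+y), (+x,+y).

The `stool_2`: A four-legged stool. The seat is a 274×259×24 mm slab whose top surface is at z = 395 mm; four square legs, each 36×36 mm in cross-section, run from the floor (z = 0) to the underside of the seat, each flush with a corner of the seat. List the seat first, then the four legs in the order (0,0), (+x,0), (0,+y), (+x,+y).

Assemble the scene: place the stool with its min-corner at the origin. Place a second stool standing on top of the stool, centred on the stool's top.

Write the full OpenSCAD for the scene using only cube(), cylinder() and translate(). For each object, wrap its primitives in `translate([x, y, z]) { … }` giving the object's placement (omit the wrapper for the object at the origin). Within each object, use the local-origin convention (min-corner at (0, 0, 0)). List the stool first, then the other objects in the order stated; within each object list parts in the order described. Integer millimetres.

translate([0, 0, 408]) cube([310, 337, 32]);
cube([46, 46, 408]);
translate([264, 0, 0]) cube([46, 46, 408]);
translate([0, 291, 0]) cube([46, 46, 408]);
translate([264, 291, 0]) cube([46, 46, 408]);
translate([18, 39, 440]) {
  translate([0, 0, 371]) cube([274, 259, 24]);
  cube([36, 36, 371]);
  translate([238, 0, 0]) cube([36, 36, 371]);
  translate([0, 223, 0]) cube([36, 36, 371]);
  translate([238, 223, 0]) cube([36, 36, 371]);
}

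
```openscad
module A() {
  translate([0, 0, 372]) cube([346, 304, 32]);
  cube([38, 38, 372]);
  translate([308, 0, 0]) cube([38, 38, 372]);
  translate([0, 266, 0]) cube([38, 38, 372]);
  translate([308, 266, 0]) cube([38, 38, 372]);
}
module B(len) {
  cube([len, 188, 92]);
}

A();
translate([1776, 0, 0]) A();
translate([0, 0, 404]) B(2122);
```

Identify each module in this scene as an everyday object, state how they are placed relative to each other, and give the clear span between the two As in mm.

A is a stool. B is a beam. A beam spans the tops of two stools. The clear span between the two stools is 1430 mm.

Second stool starts at x = 1776; first ends at x = 346; clear span = 1776 − 346 = 1430 mm.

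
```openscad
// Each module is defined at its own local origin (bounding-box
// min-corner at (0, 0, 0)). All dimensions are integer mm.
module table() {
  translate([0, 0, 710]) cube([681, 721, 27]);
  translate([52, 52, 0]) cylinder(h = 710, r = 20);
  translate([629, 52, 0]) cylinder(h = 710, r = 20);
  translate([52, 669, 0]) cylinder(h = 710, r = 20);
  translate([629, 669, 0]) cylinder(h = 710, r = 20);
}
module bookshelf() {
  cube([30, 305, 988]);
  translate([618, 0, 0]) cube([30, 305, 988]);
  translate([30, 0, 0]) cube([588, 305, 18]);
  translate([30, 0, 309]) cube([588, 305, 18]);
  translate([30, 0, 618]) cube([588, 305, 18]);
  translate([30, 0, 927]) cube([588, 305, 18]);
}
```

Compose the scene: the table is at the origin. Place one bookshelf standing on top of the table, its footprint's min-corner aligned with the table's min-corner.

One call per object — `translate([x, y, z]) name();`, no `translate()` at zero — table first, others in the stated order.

table();
translate([0, 0, 737]) bookshelf();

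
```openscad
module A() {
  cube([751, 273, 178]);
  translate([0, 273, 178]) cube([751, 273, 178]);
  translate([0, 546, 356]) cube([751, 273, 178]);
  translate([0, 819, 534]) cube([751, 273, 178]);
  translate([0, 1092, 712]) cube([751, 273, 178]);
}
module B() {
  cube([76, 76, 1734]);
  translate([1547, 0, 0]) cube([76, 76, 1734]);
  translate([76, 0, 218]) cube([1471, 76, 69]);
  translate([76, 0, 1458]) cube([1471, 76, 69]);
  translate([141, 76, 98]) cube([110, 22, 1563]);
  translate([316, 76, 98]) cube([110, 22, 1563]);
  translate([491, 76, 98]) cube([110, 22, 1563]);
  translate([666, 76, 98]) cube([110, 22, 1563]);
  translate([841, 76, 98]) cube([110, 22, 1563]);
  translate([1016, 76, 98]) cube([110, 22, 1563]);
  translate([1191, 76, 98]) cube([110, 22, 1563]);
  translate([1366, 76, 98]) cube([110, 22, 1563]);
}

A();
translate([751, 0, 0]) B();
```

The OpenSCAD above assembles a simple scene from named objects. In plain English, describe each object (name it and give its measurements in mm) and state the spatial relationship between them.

A is a run of 5 identical solid stair steps. Each tread is 751×273 mm and each step block is 178 mm high. Step 1 rests on the floor; step k is offset from step 1 by (k−1)×273 mm in y and (k−1)×178 mm in z.

B is a fence section. Two 76×76 mm posts, 1734 mm tall, stand on the floor with a clear span of 1471 mm between their inner faces. Two horizontal rails of 76×69 mm section span the gap between the posts with their undersides at z = 218 mm and z = 1458 mm, flush with the posts' −y face. 8 pickets, each 110 mm wide, 22 mm thick and 1563 mm tall, are fixed to the +y face of the rails with their bottoms at z = 98 mm, evenly spaced across the span with equal gaps (rounded down to the nearest mm) at the −x end and between each pair — any rounding remainder accumulates at the +x end.

The fence section is against the staircase's +x side, with their −y faces flush.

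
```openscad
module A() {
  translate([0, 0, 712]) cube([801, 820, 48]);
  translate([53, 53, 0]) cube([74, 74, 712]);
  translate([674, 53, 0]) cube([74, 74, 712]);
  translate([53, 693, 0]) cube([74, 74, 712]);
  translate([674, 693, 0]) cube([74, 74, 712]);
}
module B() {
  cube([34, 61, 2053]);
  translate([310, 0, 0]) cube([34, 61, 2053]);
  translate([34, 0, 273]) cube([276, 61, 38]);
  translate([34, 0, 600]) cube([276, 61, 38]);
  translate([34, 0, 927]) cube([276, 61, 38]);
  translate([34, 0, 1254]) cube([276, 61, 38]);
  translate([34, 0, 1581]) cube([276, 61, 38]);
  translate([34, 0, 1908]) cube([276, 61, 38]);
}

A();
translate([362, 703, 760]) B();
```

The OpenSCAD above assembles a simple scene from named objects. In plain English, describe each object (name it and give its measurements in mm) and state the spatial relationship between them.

A is a rectangular dining table. The top is 801×820×48 mm with its upper surface at z = 760 mm. It stands on four 74×74 mm square legs, each inset 53 mm from the nearest pair of top edges, running from the floor to the underside of the top.

B is a straight ladder. Two 34×61 mm vertical rails, 2053 mm tall, stand 344 mm apart (outside-to-outside) with their front faces coplanar on the −y side. 6 rungs, each 61 mm deep and 38 mm tall, span between the inner faces of the rails, front faces flush with the rails. The lowest rung's underside is at z = 273 mm and rungs are spaced 327 mm apart (underside to underside).

The ladder is on top of the table.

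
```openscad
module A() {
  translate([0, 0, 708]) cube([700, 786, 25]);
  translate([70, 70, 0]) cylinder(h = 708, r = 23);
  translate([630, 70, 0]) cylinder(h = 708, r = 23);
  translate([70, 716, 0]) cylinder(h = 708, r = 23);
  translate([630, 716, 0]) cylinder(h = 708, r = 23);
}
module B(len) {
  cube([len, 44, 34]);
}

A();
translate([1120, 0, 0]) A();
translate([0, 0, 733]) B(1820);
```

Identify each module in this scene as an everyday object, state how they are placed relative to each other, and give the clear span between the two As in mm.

A is a table. B is a beam. A beam spans the tops of two tables. The clear span between the two tables is 420 mm.

Second table starts at x = 1120; first ends at x = 700; clear span = 1120 − 700 = 420 mm.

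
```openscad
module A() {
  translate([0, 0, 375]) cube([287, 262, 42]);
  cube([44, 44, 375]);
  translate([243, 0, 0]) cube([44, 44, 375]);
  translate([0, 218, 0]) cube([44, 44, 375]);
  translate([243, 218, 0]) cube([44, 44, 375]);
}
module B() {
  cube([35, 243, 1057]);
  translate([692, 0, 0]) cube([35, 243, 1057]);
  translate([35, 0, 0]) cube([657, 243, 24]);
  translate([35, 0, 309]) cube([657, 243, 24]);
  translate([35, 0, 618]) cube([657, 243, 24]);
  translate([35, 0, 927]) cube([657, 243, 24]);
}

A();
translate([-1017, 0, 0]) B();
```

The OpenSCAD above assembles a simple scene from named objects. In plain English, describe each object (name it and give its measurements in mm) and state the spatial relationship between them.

A is a simple wooden stool: a rectangular seat 287 mm (x) by 262 mm (y), 42 mm thick, top face at z = 417 mm, on four square legs, each 44×44 mm in cross-section. The legs rest on z = 0, each flush with a corner of the seat.

B is a bookshelf 727 mm wide overall, 243 mm deep and 1057 mm tall. The two sides are 35 mm thick vertical panels. 4 horizontal shelves of 24 mm thickness span between the inner faces of the sides; the lowest shelf sits on the floor and shelves are stacked with a clear vertical gap of 285 mm between each pair.

The bookshelf is on the floor beside the stool on its −x side.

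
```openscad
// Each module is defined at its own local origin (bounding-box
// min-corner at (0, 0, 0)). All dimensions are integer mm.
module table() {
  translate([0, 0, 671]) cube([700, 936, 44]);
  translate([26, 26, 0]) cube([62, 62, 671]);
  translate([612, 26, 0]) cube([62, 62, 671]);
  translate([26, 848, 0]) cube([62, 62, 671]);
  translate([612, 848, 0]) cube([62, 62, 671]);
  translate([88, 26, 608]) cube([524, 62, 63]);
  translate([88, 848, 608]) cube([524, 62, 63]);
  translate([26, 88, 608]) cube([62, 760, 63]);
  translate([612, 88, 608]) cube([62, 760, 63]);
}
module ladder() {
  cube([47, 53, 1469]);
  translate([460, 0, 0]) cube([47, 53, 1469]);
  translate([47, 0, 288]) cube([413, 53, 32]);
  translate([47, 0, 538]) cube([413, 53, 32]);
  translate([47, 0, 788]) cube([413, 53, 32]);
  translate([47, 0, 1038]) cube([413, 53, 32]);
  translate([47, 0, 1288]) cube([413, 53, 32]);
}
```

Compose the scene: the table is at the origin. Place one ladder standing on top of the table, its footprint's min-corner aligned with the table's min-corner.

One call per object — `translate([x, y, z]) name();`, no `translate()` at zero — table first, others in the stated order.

table();
translate([0, 0, 715]) ladder();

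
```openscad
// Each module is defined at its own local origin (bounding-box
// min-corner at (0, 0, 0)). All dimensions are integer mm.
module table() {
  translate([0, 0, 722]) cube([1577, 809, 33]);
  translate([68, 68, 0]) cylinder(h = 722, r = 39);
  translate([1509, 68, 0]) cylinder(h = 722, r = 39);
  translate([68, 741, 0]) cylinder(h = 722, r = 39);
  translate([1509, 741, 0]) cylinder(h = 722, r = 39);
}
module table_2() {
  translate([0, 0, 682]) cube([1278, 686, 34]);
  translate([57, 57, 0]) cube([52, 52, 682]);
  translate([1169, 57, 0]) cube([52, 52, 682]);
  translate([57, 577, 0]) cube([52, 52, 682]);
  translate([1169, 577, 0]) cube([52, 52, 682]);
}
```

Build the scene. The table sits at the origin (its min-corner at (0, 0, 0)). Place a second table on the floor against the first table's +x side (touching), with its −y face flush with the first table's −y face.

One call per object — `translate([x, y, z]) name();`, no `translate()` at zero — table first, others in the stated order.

table();
translate([1577, 0, 0]) table_2();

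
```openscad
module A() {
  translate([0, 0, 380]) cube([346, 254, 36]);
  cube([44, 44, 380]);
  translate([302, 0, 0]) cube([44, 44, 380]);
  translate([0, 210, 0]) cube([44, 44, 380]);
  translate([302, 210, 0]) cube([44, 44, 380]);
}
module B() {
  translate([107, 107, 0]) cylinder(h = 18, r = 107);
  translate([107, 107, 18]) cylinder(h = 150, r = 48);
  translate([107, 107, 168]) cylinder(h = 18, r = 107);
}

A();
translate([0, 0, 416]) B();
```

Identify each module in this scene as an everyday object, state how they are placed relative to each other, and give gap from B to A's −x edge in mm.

A is a stool. B is a spool. The spool is on top of the stool. The gap from the spool to the stool's −x edge is 0 mm.

The spool's min-x is at 0; the stool's min-x is 0; gap = 0 mm.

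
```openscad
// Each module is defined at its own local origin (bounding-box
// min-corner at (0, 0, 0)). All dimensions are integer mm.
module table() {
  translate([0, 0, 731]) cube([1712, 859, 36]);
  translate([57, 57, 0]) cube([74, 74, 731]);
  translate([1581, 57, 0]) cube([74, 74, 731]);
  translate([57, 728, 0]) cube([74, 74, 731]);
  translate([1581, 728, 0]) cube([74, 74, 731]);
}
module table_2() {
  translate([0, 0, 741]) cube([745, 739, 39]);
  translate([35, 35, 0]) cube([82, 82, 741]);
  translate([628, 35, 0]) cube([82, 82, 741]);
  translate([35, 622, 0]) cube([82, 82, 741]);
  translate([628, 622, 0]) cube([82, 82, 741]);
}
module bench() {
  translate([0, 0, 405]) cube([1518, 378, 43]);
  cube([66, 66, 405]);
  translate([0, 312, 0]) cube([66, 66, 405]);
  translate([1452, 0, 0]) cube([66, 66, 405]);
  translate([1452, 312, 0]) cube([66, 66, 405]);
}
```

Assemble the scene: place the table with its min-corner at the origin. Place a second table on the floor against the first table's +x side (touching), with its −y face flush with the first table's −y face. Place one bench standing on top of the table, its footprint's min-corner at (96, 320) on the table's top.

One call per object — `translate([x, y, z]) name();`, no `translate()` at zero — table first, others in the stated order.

table();
translate([1712, 0, 0]) table_2();
translate([96, 320, 767]) bench();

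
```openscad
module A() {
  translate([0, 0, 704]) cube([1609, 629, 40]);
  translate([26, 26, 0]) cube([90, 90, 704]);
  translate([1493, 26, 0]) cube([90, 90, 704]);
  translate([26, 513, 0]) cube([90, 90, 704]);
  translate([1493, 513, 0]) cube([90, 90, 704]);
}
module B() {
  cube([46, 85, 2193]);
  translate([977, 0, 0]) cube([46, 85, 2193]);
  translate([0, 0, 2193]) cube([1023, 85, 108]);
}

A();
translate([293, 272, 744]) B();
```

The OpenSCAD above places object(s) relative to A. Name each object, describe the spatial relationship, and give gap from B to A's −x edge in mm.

The door frame's min-x is at 293; the table's min-x is 0; gap = 293 mm.

A is a table. B is a door frame. The door frame is on top of the table, centred. The gap from the door frame to the table's −x edge is 293 mm.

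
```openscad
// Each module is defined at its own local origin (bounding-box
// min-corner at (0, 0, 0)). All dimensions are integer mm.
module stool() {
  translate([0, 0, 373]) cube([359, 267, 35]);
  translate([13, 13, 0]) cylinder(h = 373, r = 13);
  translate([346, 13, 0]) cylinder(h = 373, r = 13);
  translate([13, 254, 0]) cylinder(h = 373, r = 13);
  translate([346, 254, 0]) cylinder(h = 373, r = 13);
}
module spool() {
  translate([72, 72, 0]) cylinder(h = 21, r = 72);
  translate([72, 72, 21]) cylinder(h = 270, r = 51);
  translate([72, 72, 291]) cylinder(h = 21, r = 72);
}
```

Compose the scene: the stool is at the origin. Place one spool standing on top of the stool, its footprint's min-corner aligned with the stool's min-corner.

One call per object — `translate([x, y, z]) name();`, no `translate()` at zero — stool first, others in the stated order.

stool();
translate([0, 0, 408]) spool();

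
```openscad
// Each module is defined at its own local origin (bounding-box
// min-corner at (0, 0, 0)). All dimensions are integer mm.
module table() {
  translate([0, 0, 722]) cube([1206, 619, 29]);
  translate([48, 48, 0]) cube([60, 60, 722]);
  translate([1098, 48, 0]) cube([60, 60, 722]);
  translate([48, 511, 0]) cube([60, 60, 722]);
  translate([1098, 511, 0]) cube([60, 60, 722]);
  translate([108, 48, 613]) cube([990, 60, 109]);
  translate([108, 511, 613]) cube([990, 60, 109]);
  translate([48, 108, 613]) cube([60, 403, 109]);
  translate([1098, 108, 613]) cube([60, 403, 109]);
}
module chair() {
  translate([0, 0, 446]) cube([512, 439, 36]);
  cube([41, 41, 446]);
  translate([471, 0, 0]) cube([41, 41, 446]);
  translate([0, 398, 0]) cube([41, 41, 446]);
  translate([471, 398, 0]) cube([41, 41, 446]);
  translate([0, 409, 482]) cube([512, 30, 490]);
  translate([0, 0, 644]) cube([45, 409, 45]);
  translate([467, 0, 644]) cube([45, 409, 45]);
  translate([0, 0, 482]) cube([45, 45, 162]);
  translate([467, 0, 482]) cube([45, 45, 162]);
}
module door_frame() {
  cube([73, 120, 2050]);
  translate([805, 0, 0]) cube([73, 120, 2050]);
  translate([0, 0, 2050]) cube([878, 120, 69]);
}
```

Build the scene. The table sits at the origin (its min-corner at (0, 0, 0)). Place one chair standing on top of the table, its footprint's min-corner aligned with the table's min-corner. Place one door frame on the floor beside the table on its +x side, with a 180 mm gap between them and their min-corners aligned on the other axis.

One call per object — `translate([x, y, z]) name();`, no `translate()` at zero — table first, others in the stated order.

table();
translate([0, 0, 751]) chair();
translate([1386, 0, 0]) door_frame();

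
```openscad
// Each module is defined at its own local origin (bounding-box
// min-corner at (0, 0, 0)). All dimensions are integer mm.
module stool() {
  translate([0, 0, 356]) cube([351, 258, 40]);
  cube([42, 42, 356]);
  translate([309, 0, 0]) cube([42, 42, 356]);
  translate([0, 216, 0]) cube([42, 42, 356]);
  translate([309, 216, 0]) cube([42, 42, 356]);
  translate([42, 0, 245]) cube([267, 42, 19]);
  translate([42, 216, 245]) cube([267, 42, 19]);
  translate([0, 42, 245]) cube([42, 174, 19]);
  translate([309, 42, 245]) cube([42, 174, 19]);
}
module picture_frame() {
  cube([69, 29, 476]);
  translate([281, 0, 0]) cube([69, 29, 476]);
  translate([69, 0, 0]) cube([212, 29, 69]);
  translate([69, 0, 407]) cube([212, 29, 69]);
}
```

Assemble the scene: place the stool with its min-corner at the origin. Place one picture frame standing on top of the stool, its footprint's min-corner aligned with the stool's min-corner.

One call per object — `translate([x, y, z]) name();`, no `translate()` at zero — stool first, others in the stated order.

stool();
translate([0, 0, 396]) picture_frame();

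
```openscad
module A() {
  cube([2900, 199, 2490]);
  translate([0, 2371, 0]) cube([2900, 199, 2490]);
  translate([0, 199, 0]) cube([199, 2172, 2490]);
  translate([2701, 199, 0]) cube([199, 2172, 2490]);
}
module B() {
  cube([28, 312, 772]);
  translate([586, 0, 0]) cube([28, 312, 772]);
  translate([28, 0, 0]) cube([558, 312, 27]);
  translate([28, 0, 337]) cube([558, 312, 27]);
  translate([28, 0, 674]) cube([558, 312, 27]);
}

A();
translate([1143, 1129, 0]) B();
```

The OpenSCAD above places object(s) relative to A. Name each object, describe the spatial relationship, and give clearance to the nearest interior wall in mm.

A is a house frame. B is a bookshelf. The bookshelf sits inside the house frame, centred. The clearance to the nearest interior wall is 930 mm.

Clearances: x = 944, y = 930; minimum 930 mm.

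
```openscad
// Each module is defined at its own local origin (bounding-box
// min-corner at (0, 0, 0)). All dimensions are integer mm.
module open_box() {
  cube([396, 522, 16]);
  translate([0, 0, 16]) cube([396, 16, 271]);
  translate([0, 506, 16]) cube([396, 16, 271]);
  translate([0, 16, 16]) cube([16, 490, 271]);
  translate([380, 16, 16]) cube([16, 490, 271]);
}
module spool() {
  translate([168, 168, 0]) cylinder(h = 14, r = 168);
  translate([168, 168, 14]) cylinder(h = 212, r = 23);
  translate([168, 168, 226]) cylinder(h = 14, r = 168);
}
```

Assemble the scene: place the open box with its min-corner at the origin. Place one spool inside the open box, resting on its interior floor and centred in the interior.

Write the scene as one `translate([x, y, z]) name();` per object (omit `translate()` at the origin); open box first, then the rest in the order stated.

open_box();
translate([30, 93, 16]) spool();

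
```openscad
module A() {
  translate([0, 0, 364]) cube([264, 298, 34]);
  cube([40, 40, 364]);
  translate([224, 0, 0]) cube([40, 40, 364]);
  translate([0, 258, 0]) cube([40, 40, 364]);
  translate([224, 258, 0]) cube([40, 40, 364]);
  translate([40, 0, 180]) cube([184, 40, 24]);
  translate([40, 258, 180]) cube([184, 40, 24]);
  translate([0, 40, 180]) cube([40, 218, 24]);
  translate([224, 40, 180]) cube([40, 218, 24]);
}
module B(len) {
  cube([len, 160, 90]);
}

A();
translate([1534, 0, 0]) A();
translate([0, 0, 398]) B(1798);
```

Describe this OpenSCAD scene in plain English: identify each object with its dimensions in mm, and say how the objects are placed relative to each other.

A is a four-legged stool. The seat is a 264×298×34 mm slab whose top surface is at z = 398 mm; four square legs, each 40×40 mm in cross-section, run from the floor (z = 0) to the underside of the seat, each flush with a corner of the seat. Four stretchers, 40 mm wide and 24 mm tall, connect adjacent legs with their undersides at z = 180 mm, each running between the inner faces of the legs it joins and aligned with the legs' outer faces on the other axis.

B is a rectangular beam 1798 mm long (x), 160 mm deep (y), 90 mm thick (z).

The beam spans the tops of two stools placed 1270 mm apart, resting at z = 398 mm.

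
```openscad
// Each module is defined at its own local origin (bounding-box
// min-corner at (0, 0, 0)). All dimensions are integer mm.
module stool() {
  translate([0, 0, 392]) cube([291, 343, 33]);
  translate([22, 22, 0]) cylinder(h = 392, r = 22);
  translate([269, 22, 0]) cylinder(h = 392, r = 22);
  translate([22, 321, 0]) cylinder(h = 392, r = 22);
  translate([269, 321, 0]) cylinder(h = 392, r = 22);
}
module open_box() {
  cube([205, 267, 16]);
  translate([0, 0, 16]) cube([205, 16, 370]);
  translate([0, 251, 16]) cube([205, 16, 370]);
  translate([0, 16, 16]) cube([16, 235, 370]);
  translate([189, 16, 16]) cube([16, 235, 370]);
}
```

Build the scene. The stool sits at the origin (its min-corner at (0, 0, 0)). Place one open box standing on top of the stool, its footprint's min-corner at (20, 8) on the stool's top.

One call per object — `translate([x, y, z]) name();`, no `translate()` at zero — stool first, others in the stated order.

stool();
translate([20, 8, 425]) open_box();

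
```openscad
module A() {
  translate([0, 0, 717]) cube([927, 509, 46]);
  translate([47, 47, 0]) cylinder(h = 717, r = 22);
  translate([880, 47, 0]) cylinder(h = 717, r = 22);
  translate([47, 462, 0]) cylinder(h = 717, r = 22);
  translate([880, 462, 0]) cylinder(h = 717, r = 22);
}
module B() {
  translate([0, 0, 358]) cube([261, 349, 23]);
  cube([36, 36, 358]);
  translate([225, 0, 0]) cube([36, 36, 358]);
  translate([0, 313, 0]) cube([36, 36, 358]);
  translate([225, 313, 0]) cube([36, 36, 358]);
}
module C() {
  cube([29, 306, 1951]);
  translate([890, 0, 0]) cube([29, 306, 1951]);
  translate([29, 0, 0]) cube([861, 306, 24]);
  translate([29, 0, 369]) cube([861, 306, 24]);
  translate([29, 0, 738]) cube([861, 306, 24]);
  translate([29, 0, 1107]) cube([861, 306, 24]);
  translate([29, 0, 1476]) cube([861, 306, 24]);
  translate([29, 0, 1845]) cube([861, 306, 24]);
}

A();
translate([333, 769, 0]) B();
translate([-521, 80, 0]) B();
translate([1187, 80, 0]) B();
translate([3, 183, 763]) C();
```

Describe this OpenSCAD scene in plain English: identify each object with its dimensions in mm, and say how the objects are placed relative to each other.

A is a table: top 927 mm (x) × 509 mm (y), 46 mm thick, upper face at z = 763 mm, on four round legs of 44 mm diameter, each leg's bounding box inset 25 mm from the nearest pair of top edges, running from z = 0 to the bottom of the top.

B is a four-legged stool. The seat is 261×349 mm, 23 mm thick, top at z = 381 mm. It stands on four square legs, each 36×36 mm in cross-section, from z = 0 to the seat underside, each flush with a corner of the seat.

C is a bookshelf 919 mm wide overall, 306 mm deep and 1951 mm tall. The two sides are 29 mm thick vertical panels. 6 horizontal shelves of 24 mm thickness span between the inner faces of the sides; the lowest shelf sits on the floor and shelves are stacked with a clear vertical gap of 345 mm between each pair.

Three stools sit around the table at the +y, −x, +x sides. The bookshelf is on top of the table.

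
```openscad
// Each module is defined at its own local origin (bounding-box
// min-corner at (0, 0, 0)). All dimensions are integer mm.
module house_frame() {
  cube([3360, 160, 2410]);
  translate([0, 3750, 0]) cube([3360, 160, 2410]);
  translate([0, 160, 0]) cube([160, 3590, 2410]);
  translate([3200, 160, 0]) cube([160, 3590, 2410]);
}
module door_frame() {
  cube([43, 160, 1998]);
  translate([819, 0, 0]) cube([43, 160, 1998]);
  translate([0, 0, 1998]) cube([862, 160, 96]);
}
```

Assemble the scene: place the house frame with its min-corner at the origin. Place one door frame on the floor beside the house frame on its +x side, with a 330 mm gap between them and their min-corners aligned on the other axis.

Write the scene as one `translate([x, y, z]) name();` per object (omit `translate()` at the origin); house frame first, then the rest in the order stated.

house_frame();
translate([3690, 0, 0]) door_frame();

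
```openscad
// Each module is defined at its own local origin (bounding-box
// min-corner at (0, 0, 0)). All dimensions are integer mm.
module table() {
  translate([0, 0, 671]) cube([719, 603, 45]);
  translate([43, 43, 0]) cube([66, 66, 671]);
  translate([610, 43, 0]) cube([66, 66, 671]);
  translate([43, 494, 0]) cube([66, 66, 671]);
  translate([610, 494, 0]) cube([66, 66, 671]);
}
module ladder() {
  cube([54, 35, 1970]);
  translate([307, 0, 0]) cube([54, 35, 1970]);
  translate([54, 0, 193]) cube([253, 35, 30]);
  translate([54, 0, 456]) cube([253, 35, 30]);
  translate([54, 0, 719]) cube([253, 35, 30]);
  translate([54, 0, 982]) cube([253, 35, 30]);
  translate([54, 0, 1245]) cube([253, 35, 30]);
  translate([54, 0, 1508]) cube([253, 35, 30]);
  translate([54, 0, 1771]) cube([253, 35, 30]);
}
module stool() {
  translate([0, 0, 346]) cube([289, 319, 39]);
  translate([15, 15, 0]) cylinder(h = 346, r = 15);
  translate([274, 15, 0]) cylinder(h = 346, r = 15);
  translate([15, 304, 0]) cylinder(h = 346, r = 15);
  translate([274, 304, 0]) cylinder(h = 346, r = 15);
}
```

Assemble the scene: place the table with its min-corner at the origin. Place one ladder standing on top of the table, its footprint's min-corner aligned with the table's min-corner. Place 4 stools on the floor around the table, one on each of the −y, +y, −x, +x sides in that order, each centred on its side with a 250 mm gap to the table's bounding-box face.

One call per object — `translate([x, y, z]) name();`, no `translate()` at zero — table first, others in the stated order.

table();
translate([0, 0, 716]) ladder();
translate([215, -569, 0]) stool();
translate([215, 853, 0]) stool();
translate([-539, 142, 0]) stool();
translate([969, 142, 0]) stool();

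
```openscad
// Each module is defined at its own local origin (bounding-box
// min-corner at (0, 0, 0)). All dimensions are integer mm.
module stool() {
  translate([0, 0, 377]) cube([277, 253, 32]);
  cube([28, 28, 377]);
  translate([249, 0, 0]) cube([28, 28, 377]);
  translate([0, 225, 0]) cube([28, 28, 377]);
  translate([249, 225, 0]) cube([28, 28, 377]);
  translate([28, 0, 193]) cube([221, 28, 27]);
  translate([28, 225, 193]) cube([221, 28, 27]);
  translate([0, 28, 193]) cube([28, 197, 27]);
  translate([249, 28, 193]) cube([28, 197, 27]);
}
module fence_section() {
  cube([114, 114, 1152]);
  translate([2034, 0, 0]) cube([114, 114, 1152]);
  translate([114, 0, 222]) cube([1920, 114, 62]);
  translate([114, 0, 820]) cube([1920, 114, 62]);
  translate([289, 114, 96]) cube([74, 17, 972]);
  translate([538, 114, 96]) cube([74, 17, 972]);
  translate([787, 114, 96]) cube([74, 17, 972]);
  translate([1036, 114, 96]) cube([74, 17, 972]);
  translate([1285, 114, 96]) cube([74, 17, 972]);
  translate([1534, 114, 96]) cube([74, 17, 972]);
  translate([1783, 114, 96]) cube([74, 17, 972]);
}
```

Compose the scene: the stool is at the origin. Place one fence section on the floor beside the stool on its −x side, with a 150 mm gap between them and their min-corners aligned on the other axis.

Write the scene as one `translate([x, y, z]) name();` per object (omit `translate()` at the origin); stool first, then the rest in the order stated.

stool();
translate([-2298, 0, 0]) fence_section();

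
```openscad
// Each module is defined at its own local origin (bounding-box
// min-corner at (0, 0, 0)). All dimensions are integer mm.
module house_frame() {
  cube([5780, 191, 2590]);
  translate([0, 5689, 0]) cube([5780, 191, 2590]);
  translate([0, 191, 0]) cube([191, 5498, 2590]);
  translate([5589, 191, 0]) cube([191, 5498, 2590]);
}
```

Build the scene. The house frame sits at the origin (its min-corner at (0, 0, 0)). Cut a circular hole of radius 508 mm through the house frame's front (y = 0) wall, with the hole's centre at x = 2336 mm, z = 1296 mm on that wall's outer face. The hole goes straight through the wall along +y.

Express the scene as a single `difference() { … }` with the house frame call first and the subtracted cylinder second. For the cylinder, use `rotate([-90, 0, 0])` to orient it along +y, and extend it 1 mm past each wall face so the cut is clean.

difference() {
  house_frame();
  translate([2336, -1, 1296]) rotate([-90, 0, 0]) cylinder(h = 193, r = 508);
}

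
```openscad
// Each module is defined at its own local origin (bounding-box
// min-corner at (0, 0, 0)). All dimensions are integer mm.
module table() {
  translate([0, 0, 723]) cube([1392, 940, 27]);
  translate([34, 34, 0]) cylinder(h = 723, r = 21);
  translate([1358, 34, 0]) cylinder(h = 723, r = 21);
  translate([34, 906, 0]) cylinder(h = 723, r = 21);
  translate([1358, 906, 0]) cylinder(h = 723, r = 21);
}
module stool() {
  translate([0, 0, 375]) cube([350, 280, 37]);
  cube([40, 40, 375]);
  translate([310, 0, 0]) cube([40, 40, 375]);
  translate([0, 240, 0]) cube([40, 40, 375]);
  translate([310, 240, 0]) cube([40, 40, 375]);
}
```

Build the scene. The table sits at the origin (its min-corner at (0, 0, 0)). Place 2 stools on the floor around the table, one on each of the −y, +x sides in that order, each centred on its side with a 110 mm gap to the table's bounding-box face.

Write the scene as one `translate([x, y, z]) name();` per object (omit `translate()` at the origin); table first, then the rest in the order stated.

table();
translate([521, -390, 0]) stool();
translate([1502, 330, 0]) stool();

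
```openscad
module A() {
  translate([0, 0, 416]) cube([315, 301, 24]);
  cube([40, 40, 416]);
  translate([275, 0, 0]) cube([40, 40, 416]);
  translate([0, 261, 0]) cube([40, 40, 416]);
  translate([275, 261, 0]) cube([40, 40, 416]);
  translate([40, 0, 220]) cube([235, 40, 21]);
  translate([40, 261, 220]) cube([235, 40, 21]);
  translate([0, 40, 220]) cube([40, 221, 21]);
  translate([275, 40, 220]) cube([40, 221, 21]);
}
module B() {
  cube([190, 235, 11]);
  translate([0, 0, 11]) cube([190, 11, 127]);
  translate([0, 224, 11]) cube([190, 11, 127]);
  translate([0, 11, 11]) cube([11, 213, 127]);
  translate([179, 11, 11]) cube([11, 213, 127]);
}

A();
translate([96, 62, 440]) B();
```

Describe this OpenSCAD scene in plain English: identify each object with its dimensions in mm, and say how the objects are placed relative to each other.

A is a four-legged stool. The seat is 315×301 mm, 24 mm thick, top at z = 440 mm. It stands on four square legs, each 40×40 mm in cross-section, from z = 0 to the seat underside, each flush with a corner of the seat. Four stretchers, 40 mm wide and 21 mm tall, connect adjacent legs with their undersides at z = 220 mm, each running between the inner faces of the legs it joins and aligned with the legs' outer faces on the other axis.

B is an open-topped rectangular box: outside dimensions 190×235×138 mm, with a uniform wall and base thickness of 11 mm. The base is a full 190×235 slab on the floor; four walls sit on top of the base. The front and back walls (the −y and +y sides) span the full width; the two side walls fit between them.

The open box is on top of the stool.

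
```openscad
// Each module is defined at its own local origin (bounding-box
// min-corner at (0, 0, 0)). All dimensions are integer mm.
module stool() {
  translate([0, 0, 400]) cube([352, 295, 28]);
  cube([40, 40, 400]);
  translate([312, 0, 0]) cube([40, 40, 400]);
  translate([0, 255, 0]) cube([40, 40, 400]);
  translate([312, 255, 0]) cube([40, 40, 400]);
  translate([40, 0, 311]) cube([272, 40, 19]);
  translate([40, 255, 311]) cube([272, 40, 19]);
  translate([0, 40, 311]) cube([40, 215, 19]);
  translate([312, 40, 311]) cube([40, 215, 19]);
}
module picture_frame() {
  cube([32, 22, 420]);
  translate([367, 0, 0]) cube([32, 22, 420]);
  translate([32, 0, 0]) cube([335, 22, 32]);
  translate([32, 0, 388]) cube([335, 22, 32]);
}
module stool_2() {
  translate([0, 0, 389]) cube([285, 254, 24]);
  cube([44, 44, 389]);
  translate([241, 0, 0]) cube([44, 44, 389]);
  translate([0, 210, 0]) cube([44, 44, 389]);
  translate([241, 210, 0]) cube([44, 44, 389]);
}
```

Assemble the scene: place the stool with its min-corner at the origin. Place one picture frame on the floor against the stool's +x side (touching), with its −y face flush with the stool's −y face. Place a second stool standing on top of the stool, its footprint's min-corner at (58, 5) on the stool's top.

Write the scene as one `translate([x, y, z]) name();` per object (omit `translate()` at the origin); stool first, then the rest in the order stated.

stool();
translate([352, 0, 0]) picture_frame();
translate([58, 5, 428]) stool_2();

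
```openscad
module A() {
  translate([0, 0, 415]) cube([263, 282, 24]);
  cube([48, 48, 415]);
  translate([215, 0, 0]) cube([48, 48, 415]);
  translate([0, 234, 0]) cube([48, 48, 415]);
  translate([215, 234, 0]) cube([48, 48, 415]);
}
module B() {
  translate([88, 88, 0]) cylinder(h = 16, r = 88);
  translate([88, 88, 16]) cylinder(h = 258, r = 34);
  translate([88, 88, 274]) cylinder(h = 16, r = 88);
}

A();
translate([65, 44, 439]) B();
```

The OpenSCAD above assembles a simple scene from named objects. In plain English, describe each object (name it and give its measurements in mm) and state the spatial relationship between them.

A is a four-legged stool. The seat is a 263×282×24 mm slab whose top surface is at z = 439 mm; four square legs, each 48×48 mm in cross-section, run from the floor (z = 0) to the underside of the seat, each flush with a corner of the seat.

B is a spool: two coaxial disc flanges of radius 88 mm and thickness 16 mm, joined by a core cylinder of radius 34 mm and height 258 mm. The lower flange rests on z = 0 and the three cylinders share a vertical axis.

The spool is on top of the stool.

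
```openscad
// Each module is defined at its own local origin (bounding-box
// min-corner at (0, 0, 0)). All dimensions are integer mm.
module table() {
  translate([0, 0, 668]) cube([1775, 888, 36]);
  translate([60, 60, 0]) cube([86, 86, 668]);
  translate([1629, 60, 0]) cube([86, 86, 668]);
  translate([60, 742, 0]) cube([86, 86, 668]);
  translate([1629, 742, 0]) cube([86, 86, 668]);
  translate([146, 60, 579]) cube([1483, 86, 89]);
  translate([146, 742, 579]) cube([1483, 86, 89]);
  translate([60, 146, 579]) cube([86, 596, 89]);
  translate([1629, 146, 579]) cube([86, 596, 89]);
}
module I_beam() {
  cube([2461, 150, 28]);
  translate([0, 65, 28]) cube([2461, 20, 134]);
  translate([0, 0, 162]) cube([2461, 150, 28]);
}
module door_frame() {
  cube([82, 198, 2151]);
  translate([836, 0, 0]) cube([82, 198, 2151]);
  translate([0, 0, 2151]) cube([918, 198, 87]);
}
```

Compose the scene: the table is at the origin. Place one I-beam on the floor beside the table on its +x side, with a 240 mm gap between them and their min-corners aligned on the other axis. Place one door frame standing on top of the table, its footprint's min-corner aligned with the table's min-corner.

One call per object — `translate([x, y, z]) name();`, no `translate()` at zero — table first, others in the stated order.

table();
translate([2015, 0, 0]) I_beam();
translate([0, 0, 704]) door_frame();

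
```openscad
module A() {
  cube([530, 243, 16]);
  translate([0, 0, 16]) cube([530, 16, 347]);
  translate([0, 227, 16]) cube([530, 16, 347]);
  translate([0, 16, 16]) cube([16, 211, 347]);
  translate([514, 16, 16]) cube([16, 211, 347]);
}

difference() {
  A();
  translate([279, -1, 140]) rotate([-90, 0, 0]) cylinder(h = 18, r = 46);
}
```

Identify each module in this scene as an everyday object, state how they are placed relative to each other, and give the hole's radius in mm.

The subtracted cylinder has r = 46 mm.

A is an open box. The open box has a circular hole through its front wall. The hole's radius is 46 mm.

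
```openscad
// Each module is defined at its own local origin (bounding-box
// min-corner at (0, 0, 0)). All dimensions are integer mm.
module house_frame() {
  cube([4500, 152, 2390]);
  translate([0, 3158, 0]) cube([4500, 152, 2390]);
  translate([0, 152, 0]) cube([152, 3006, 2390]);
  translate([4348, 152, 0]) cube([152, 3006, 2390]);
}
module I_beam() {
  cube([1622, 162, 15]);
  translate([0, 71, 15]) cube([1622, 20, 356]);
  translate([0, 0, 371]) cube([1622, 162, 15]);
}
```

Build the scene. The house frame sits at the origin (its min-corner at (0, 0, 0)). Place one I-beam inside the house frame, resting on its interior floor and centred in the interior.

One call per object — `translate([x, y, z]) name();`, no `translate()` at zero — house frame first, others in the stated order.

house_frame();
translate([1439, 1574, 0]) I_beam();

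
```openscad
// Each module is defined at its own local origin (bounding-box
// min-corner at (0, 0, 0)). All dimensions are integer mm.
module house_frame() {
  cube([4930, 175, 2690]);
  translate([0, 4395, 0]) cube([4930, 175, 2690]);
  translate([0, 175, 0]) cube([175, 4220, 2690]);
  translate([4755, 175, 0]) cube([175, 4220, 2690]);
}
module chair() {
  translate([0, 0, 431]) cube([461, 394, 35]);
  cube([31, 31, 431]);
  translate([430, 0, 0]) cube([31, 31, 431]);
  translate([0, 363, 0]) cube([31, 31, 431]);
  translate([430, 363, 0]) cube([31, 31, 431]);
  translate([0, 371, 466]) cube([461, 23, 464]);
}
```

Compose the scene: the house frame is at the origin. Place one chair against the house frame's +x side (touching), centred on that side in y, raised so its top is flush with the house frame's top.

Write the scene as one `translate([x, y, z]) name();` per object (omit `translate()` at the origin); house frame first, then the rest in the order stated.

house_frame();
translate([4930, 2088, 1760]) chair();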